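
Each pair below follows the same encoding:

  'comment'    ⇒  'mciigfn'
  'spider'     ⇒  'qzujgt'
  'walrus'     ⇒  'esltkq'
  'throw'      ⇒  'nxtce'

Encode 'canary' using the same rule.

Each letter's alphabet position (a=0..z=25) is mapped through 23·x+18 mod 26 — an affine cipher.
For canary: c(2)→23·2+18≡12=m; a(0)→23·0+18≡18=s; n(13)→23·13+18≡5=f; a(0)→23·0+18≡18=s; r(17)→23·17+18≡19=t; y(24)→23·24+18≡24=y (all mod 26).

msfsty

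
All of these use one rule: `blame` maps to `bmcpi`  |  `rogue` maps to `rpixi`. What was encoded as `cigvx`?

chest

In blame: b→b is +0, l→m is +1, a→c is +2, m→p is +3 — the shift increases by 1 each position. Letter i (0-indexed) is shifted by i+0, so successive shifts are 0, 1, 2, ….
Reversing it on cigvx: c−0=c, i−1=h, g−2=e, v−3=s, x−4=t.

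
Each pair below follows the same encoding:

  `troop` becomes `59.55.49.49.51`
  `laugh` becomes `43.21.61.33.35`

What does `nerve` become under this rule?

Each letter becomes 2×(its alphabet position, a=1..z=26) + 19.
On nerve: n=14→47, e=5→29, r=18→55, v=22→63, e=5→29.

47.29.55.63.29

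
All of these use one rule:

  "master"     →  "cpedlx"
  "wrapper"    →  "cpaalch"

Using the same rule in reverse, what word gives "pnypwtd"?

silence

Two steps: reverse the string, then apply a Caesar shift of +11.
Undoing it on pnypwtd: shift back: p−11=e, n−11=c, y−11=n, p−11=e, w−11=l, t−11=i, d−11=s → ecnelis; then reverse → silence.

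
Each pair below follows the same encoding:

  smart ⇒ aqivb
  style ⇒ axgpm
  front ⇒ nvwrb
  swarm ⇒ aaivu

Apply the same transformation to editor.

mhqxwv

Shifts by position in smart: pos 0: s→a (+8), pos 1: m→q (+4), pos 2: a→i (+8), pos 3: r→v (+4) — repeating every 2. It's a Vigenère-style cipher with numeric key [8,4]: position i shifts by key[i mod 2].
Applying it to editor: e+8=m, d+4=h, i+8=q, t+4=x, o+8=w, r+4=v.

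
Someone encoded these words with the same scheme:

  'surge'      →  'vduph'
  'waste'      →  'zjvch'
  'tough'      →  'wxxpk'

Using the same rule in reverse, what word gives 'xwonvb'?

Shifts by position in surge: pos 0: s→v (+3), pos 1: u→d (+9), pos 2: r→u (+3), pos 3: g→p (+9) — repeating every 2. A repeating key of period 2 is used — shifts +3, +9 over and over.
Decoding xwonvb: x−3=u, w−9=n, o−3=l, n−9=e, v−3=s, b−9=s.

unless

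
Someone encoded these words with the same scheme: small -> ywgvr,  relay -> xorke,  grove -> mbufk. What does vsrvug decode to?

pillow

Shifts by position in small: pos 0: s→y (+6), pos 1: m→w (+10), pos 2: a→g (+6), pos 3: l→v (+10) — repeating every 2. It's a Vigenère-style cipher with numeric key [6,10]: position i shifts by key[i mod 2].
Decoding vsrvug: v−6=p, s−10=i, r−6=l, v−10=l, u−6=o, g−10=w.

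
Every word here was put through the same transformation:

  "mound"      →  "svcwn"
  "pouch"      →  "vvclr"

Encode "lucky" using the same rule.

rbkti

The shift increases by 1 at each position, starting from +6: 6, 7, 8, ….
On lucky: l+6=r, u+7=b, c+8=k, k+9=t, y+10=i.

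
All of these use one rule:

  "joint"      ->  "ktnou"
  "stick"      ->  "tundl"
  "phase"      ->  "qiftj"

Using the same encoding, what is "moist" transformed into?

ntntu

The shift depends on letter class: consonant j→k is +1, but vowel o→t is +5. Two shifts are in play — +5 for a/e/i/o/u, +1 for every other letter.
On moist: m(cons)+1=n, o(vowel)+5=t, i(vowel)+5=n, s(cons)+1=t, t(cons)+1=u.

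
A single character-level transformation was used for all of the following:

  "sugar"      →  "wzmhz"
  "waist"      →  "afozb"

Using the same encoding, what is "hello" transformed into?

ljrsw

In sugar: s→w is +4, u→z is +5, g→m is +6, a→h is +7 — the shift increases by 1 each position. The shift increases by 1 at each position, starting from +4: 4, 5, 6, ….
Applying it to hello: h+4=l, e+5=j, l+6=r, l+7=s, o+8=w.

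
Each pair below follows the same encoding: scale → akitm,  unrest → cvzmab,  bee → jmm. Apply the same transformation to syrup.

agzcx

Compare letters: s→a is +8, c→k is +8, a→i is +8 — a constant shift. Every letter moves 8 places later in the alphabet, wrapping around z→a.
For syrup: s+8=a, y+8=g, r+8=z, u+8=c, p+8=x.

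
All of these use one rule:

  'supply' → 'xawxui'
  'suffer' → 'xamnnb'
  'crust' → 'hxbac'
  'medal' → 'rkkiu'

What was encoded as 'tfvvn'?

ozone

In supply: s→x is +5, u→a is +6, p→w is +7, p→x is +8 — the shift increases by 1 each position. Letter i (0-indexed) is shifted by i+5, so successive shifts are 5, 6, 7, ….
Reversing it on tfvvn: t−5=o, f−6=z, v−7=o, v−8=n, n−9=e.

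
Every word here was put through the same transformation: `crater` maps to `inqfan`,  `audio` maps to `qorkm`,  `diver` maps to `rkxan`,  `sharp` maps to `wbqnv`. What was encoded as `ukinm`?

This is an affine cipher: with a=0,…,z=25, each position x becomes (9x+16) mod 26.
Decoding ukinm: u(20)→3·(20−16)≡12=m; k(10)→3·(10−16)≡8=i; i(8)→3·(8−16)≡2=c; n(13)→3·(13−16)≡17=r; m(12)→3·(12−16)≡14=o (all mod 26).

micro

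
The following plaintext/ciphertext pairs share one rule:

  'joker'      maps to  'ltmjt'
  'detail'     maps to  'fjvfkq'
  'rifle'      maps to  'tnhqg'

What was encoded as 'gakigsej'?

A repeating key of period 2 is used — shifts +2, +5 over and over.
Reversing it on gakigsej: g−2=e, a−5=v, k−2=i, i−5=d, g−2=e, s−5=n, e−2=c, j−5=e.

evidence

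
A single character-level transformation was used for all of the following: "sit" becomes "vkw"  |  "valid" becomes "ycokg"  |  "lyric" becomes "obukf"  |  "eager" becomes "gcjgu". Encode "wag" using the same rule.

The shift depends on letter class: consonant s→v is +3, but vowel i→k is +2. The rule splits by letter class: vowels +2, consonants +3.
On wag: w(cons)+3=z, a(vowel)+2=c, g(cons)+3=j.

zcj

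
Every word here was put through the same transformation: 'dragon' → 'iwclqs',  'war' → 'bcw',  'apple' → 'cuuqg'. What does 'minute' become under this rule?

rkswyg

The shift depends on letter class: consonant d→i is +5, but vowel a→c is +2. Vowels shift forward by 2 and consonants shift forward by 5.
On minute: m(cons)+5=r, i(vowel)+2=k, n(cons)+5=s, u(vowel)+2=w, t(cons)+5=y, e(vowel)+2=g.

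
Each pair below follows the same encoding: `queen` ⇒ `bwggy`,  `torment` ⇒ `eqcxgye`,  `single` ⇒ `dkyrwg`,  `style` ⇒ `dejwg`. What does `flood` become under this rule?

qwqqo

The shift depends on letter class: consonant q→b is +11, but vowel u→w is +2. The rule splits by letter class: vowels +2, consonants +11.
For flood: f(cons)+11=q, l(cons)+11=w, o(vowel)+2=q, o(vowel)+2=q, d(cons)+11=o.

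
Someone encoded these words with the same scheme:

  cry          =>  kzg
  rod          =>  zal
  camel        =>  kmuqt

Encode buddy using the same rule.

The shift depends on letter class: consonant c→k is +8, but vowel o→a is +12. Two shifts are in play — +12 for a/e/i/o/u, +8 for every other letter.
On buddy: b(cons)+8=j, u(vowel)+12=g, d(cons)+8=l, d(cons)+8=l, y(cons)+8=g.

jgllg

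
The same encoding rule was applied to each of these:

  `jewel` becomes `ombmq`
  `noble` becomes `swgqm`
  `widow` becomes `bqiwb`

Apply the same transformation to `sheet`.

The shift depends on letter class: consonant j→o is +5, but vowel e→m is +8. Vowels shift forward by 8 and consonants shift forward by 5.
For sheet: s(cons)+5=x, h(cons)+5=m, e(vowel)+8=m, e(vowel)+8=m, t(cons)+5=y.

xmmmy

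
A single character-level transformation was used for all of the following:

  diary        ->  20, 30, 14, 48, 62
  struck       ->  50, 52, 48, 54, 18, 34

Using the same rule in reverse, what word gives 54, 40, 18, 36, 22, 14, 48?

d(#4)→20 and i(#9)→30: differences scale by 2, so n = 2·pos + 12. With a=1..z=26, the number is 2·pos + 12.
Decoding 54, 40, 18, 36, 22, 14, 48: 54→(54−12)÷2=21=u, 40→(40−12)÷2=14=n, 18→(18−12)÷2=3=c, 36→(36−12)÷2=12=l, 22→(22−12)÷2=5=e, 14→(14−12)÷2=1=a, 48→(48−12)÷2=18=r.

unclear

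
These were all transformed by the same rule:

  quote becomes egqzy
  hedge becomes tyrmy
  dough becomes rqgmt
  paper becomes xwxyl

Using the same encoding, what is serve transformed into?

q(16)→e(4) and u(20)→g(6) fit y≡7x+22 (mod 26); the inverse of 7 mod 26 is 15. Treating letters as 0–25, the rule is x ↦ 7x + 22 (mod 26).
For serve: s(18)→7·18+22≡18=s; e(4)→7·4+22≡24=y; r(17)→7·17+22≡11=l; v(21)→7·21+22≡13=n; e(4)→7·4+22≡24=y (all mod 26).

sylny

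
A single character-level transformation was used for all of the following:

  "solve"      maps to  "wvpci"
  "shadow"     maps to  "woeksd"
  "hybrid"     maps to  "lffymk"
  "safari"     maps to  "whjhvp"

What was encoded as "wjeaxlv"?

scatter

It's a Vigenère-style cipher with numeric key [4,7]: position i shifts by key[i mod 2].
Reversing it on wjeaxlv: w−4=s, j−7=c, e−4=a, a−7=t, x−4=t, l−7=e, v−4=r.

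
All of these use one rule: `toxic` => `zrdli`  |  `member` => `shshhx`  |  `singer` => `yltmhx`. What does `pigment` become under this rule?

The shift depends on letter class: consonant t→z is +6, but vowel o→r is +3. Vowels shift forward by 3 and consonants shift forward by 6.
For pigment: p(cons)+6=v, i(vowel)+3=l, g(cons)+6=m, m(cons)+6=s, e(vowel)+3=h, n(cons)+6=t, t(cons)+6=z.

vlmshtz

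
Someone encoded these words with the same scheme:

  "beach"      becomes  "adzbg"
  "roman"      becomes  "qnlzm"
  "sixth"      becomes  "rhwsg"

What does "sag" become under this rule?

rzf

Compare letters: b→a is +25, e→d is +25, a→z is +25 — a constant shift. Every letter moves 25 places later in the alphabet, wrapping around z→a.
On sag: s+25=r, a+25=z, g+25=f.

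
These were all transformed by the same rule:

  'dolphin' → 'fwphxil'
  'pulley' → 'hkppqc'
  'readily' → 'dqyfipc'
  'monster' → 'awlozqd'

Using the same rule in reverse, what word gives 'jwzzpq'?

bottle

d(3)→f(5) and o(14)→w(22) fit y≡11x+24 (mod 26); the inverse of 11 mod 26 is 19. Treating letters as 0–25, the rule is x ↦ 11x + 24 (mod 26).
Undoing it on jwzzpq: j(9)→19·(9−24)≡1=b; w(22)→19·(22−24)≡14=o; z(25)→19·(25−24)≡19=t; z(25)→19·(25−24)≡19=t; p(15)→19·(15−24)≡11=l; q(16)→19·(16−24)≡4=e (all mod 26).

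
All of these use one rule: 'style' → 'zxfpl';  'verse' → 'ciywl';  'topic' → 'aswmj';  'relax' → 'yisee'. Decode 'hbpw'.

axis

Shifts by position in style: pos 0: s→z (+7), pos 1: t→x (+4), pos 2: y→f (+7), pos 3: l→p (+4) — repeating every 2. A repeating key of period 2 is used — shifts +7, +4 over and over.
Reversing it on hbpw: h−7=a, b−4=x, p−7=i, w−4=s.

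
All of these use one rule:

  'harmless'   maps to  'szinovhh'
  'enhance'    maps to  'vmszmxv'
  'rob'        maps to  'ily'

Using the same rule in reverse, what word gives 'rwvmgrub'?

Letters are reflected about the middle of the alphabet (position → 25−position): Atbash.
Reversing it on rwvmgrub: r↔i, w↔d, v↔e, m↔n, g↔t, r↔i, u↔f, b↔y.

identify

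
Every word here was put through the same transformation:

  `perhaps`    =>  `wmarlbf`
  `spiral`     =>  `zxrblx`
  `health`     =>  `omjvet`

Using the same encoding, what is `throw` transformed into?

In perhaps: p→w is +7, e→m is +8, r→a is +9, h→r is +10 — the shift increases by 1 each position. Letter i (0-indexed) is shifted by i+7, so successive shifts are 7, 8, 9, ….
Applying it to throw: t+7=a, h+8=p, r+9=a, o+10=y, w+11=h.

apayh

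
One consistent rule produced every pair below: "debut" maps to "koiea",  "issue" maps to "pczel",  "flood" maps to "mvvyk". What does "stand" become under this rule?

Shifts by position in debut: pos 0: d→k (+7), pos 1: e→o (+10), pos 2: b→i (+7), pos 3: u→e (+10) — repeating every 2. It's a Vigenère-style cipher with numeric key [7,10]: position i shifts by key[i mod 2].
Applying it to stand: s+7=z, t+10=d, a+7=h, n+10=x, d+7=k.

zdhxk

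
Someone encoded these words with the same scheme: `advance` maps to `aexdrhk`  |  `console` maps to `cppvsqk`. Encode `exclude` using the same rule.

eyeoyik

In advance: a→a is +0, d→e is +1, v→x is +2, a→d is +3 — the shift increases by 1 each position. Letter i (0-indexed) is shifted by i+0, so successive shifts are 0, 1, 2, ….
For exclude: e+0=e, x+1=y, c+2=e, l+3=o, u+4=y, d+5=i, e+6=k.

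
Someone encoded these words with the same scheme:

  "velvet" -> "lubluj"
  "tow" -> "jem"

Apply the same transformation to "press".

Compare letters: v→l is +16, e→u is +16, l→b is +16 — a constant shift. Each letter is shifted forward by 16 in the alphabet (a Caesar shift of +16).
For press: p+16=f, r+16=h, e+16=u, s+16=i, s+16=i.

fhuii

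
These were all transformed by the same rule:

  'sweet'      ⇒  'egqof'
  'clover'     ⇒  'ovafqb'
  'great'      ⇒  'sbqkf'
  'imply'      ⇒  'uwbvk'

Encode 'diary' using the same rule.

Shifts by position in sweet: pos 0: s→e (+12), pos 1: w→g (+10), pos 2: e→q (+12), pos 3: e→o (+10) — repeating every 2. A repeating key of period 2 is used — shifts +12, +10 over and over.
On diary: d+12=p, i+10=s, a+12=m, r+10=b, y+12=k.

psmbk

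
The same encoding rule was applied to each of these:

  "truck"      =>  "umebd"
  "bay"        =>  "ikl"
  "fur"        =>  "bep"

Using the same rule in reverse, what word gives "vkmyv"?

local

The output letters match the input read backwards, each shifted +10: truck reversed is kcurt. Read the word backwards and shift each letter +10.
Reversing it on vkmyv: shift back: v−10=l, k−10=a, m−10=c, y−10=o, v−10=l → lacol; then reverse → local.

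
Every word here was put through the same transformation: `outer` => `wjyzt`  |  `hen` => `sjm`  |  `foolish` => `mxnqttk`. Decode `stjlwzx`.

The output letters match the input read backwards, each shifted +5: outer reversed is retuo. Two steps: reverse the string, then apply a Caesar shift of +5.
Decoding stjlwzx: shift back: s−5=n, t−5=o, j−5=e, l−5=g, w−5=r, z−5=u, x−5=s → noegrus; then reverse → surgeon.

surgeon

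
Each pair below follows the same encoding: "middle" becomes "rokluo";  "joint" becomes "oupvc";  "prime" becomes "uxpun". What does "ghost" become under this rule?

lnvac

In middle: m→r is +5, i→o is +6, d→k is +7, d→l is +8 — the shift increases by 1 each position. Each letter shifts forward by (position + 5), i.e. 5, 6, 7, … — the shift grows by one for each successive letter.
On ghost: g+5=l, h+6=n, o+7=v, s+8=a, t+9=c.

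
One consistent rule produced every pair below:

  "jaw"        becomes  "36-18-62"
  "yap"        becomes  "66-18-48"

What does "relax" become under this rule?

52-26-40-18-64

j(#10)→36 and a(#1)→18: differences scale by 2, so n = 2·pos + 16. With a=1..z=26, the number is 2·pos + 16.
For relax: r=18→52, e=5→26, l=12→40, a=1→18, x=24→64.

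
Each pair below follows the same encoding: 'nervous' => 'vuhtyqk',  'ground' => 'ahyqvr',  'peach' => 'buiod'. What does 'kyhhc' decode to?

n(13)→v(21) and e(4)→u(20) fit y≡3x+8 (mod 26); the inverse of 3 mod 26 is 9. This is an affine cipher: with a=0,…,z=25, each position x becomes (3x+8) mod 26.
Undoing it on kyhhc: k(10)→9·(10−8)≡18=s; y(24)→9·(24−8)≡14=o; h(7)→9·(7−8)≡17=r; h(7)→9·(7−8)≡17=r; c(2)→9·(2−8)≡24=y (all mod 26).

sorry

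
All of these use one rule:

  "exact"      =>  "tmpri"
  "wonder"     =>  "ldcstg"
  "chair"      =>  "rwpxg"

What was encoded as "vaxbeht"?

glimpse

Compare letters: e→t is +15, x→m is +15, a→p is +15 — a constant shift. Every letter moves 15 places later in the alphabet, wrapping around z→a.
Reversing it on vaxbeht: v−15=g, a−15=l, x−15=i, b−15=m, e−15=p, h−15=s, t−15=e.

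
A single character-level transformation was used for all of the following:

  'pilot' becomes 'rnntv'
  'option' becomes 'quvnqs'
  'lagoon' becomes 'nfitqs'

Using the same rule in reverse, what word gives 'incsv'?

Shifts by position in pilot: pos 0: p→r (+2), pos 1: i→n (+5), pos 2: l→n (+2), pos 3: o→t (+5) — repeating every 2. A repeating key of period 2 is used — shifts +2, +5 over and over.
Reversing it on incsv: i−2=g, n−5=i, c−2=a, s−5=n, v−2=t.

giant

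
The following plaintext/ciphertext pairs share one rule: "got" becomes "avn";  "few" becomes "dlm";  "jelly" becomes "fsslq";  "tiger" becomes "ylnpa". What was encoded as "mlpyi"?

brief

The output letters match the input read backwards, each shifted +7: got reversed is tog. The word is reversed, then every letter is shifted forward by 7.
Reversing it on mlpyi: shift back: m−7=f, l−7=e, p−7=i, y−7=r, i−7=b → feirb; then reverse → brief.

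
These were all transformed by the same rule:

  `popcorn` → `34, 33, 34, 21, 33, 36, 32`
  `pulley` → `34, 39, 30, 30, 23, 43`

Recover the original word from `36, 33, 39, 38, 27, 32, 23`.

p is letter #16 and maps to 34: an offset of 18. The number is (letter's place in the alphabet, a=1) + 18.
Reversing it on 36, 33, 39, 38, 27, 32, 23: 36→(36−18)÷1=18=r, 33→(33−18)÷1=15=o, 39→(39−18)÷1=21=u, 38→(38−18)÷1=20=t, 27→(27−18)÷1=9=i, 32→(32−18)÷1=14=n, 23→(23−18)÷1=5=e.

routine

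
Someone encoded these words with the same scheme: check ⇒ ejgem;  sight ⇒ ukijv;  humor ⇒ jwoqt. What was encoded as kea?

icy

Compare letters: c→e is +2, h→j is +2, e→g is +2 — a constant shift. This is a Caesar cipher with shift 2.
Undoing it on kea: k−2=i, e−2=c, a−2=y.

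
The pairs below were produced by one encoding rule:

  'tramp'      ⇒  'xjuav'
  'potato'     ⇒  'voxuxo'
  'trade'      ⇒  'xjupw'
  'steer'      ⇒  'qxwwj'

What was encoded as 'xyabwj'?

timber

t(19)→x(23) and r(17)→j(9) fit y≡7x+20 (mod 26); the inverse of 7 mod 26 is 15. Each letter's alphabet position (a=0..z=25) is mapped through 7·x+20 mod 26 — an affine cipher.
Undoing it on xyabwj: x(23)→15·(23−20)≡19=t; y(24)→15·(24−20)≡8=i; a(0)→15·(0−20)≡12=m; b(1)→15·(1−20)≡1=b; w(22)→15·(22−20)≡4=e; j(9)→15·(9−20)≡17=r (all mod 26).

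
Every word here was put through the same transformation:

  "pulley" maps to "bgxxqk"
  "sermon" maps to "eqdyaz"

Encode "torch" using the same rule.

Compare letters: p→b is +12, u→g is +12, l→x is +12 — a constant shift. This is a Caesar cipher with shift 12.
For torch: t+12=f, o+12=a, r+12=d, c+12=o, h+12=t.

fadot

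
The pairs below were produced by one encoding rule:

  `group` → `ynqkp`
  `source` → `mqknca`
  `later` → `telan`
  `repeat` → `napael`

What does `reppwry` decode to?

napping

Treating letters as 0–25, the rule is x ↦ 25x + 4 (mod 26).
Undoing it on reppwry: r(17)→25·(17−4)≡13=n; e(4)→25·(4−4)≡0=a; p(15)→25·(15−4)≡15=p; p(15)→25·(15−4)≡15=p; w(22)→25·(22−4)≡8=i; r(17)→25·(17−4)≡13=n; y(24)→25·(24−4)≡6=g (all mod 26).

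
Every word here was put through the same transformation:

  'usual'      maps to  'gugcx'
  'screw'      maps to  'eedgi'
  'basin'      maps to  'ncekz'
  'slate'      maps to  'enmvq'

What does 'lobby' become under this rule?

xqndk

Shifts by position in usual: pos 0: u→g (+12), pos 1: s→u (+2), pos 2: u→g (+12), pos 3: a→c (+2) — repeating every 2. A repeating key of period 2 is used — shifts +12, +2 over and over.
On lobby: l+12=x, o+2=q, b+12=n, b+2=d, y+12=k.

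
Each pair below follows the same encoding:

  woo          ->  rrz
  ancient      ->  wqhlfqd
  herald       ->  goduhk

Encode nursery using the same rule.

buhvuxq

The output letters match the input read backwards, each shifted +3: woo reversed is oow. Two steps: reverse the string, then apply a Caesar shift of +3.
On nursery: reverse → yresrun; then shift: y+3=b, r+3=u, e+3=h, s+3=v, r+3=u, u+3=x, n+3=q.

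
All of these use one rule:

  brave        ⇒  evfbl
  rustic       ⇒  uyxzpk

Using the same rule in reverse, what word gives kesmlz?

In brave: b→e is +3, r→v is +4, a→f is +5, v→b is +6 — the shift increases by 1 each position. Letter i (0-indexed) is shifted by i+3, so successive shifts are 3, 4, 5, ….
Undoing it on kesmlz: k−3=h, e−4=a, s−5=n, m−6=g, l−7=e, z−8=r.

hanger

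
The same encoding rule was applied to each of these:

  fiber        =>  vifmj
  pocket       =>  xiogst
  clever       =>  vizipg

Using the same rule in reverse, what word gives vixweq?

master

The word is reversed, then every letter is shifted forward by 4.
Undoing it on vixweq: shift back: v−4=r, i−4=e, x−4=t, w−4=s, e−4=a, q−4=m → retsam; then reverse → master.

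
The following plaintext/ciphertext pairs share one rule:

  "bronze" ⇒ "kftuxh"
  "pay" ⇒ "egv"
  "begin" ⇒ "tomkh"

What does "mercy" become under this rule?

The output letters match the input read backwards, each shifted +6: bronze reversed is eznorb. The word is reversed, then every letter is shifted forward by 6.
On mercy: reverse → ycrem; then shift: y+6=e, c+6=i, r+6=x, e+6=k, m+6=s.

eixks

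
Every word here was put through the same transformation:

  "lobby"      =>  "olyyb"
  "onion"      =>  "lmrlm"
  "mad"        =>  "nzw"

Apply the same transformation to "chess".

xsvhh

Each letter is replaced by its mirror in the alphabet: a↔z, b↔y, c↔x, and so on (the Atbash cipher).
Applying it to chess: c↔x, h↔s, e↔v, s↔h, s↔h.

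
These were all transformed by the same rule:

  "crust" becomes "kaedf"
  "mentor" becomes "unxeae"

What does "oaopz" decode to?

green

In crust: c→k is +8, r→a is +9, u→e is +10, s→d is +11 — the shift increases by 1 each position. Letter i (0-indexed) is shifted by i+8, so successive shifts are 8, 9, 10, ….
Decoding oaopz: o−8=g, a−9=r, o−10=e, p−11=e, z−12=n.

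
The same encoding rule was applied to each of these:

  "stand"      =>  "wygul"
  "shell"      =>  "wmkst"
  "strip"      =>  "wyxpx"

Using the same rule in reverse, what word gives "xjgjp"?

In stand: s→w is +4, t→y is +5, a→g is +6, n→u is +7 — the shift increases by 1 each position. The shift increases by 1 at each position, starting from +4: 4, 5, 6, ….
Decoding xjgjp: x−4=t, j−5=e, g−6=a, j−7=c, p−8=h.

teach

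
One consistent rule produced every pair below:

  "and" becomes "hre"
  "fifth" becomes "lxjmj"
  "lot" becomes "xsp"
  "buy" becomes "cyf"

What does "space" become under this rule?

Two steps: reverse the string, then apply a Caesar shift of +4.
Applying it to space: reverse → ecaps; then shift: e+4=i, c+4=g, a+4=e, p+4=t, s+4=w.

igetw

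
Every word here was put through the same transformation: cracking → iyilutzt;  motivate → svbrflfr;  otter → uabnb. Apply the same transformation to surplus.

ybzyvfe

In cracking: c→i is +6, r→y is +7, a→i is +8, c→l is +9 — the shift increases by 1 each position. The shift increases by 1 at each position, starting from +6: 6, 7, 8, ….
For surplus: s+6=y, u+7=b, r+8=z, p+9=y, l+10=v, u+11=f, s+12=e.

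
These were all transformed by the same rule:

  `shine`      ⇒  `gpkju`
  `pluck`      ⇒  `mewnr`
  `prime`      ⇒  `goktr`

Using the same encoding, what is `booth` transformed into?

The output letters match the input read backwards, each shifted +2: shine reversed is enihs. Read the word backwards and shift each letter +2.
On booth: reverse → htoob; then shift: h+2=j, t+2=v, o+2=q, o+2=q, b+2=d.

jvqqd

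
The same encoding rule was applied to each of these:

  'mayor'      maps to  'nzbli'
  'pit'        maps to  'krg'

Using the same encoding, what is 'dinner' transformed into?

Each pair mirrors across the alphabet (m↔n, a↔z, y↔b): positions sum to 25. This is the alphabet-reversal cipher (Atbash): a becomes z, b becomes y, etc.
Applying it to dinner: d↔w, i↔r, n↔m, n↔m, e↔v, r↔i.

wrmmvi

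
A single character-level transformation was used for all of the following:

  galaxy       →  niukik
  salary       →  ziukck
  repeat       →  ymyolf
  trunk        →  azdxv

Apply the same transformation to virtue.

In galaxy: g→n is +7, a→i is +8, l→u is +9, a→k is +10 — the shift increases by 1 each position. Each letter shifts forward by (position + 7), i.e. 7, 8, 9, … — the shift grows by one for each successive letter.
For virtue: v+7=c, i+8=q, r+9=a, t+10=d, u+11=f, e+12=q.

cqadfq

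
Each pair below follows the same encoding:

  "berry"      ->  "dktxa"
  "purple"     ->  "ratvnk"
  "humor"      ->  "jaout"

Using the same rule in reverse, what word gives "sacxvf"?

Shifts by position in berry: pos 0: b→d (+2), pos 1: e→k (+6), pos 2: r→t (+2), pos 3: r→x (+6) — repeating every 2. The shifts repeat in a cycle of length 2: positions 0,1,… shift by +2, +6, then the pattern repeats.
Reversing it on sacxvf: s−2=q, a−6=u, c−2=a, x−6=r, v−2=t, f−6=z.

quartz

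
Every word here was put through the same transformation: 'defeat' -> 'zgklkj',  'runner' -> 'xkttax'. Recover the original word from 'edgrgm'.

The word is reversed, then every letter is shifted forward by 6.
Decoding edgrgm: shift back: e−6=y, d−6=x, g−6=a, r−6=l, g−6=a, m−6=g → yxalag; then reverse → galaxy.

galaxy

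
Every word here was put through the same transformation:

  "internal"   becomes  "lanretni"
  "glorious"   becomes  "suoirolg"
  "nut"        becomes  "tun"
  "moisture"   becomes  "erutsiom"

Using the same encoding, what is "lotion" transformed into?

The output letters match the input read backwards: internal reversed is lanretni. It's just the letters in reverse order.
For lotion: reverse → noitol.

noitol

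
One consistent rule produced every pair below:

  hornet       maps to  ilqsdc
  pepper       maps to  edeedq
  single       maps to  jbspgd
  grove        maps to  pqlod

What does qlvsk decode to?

round

h(7)→i(8) and o(14)→l(11) fit y≡19x+5 (mod 26); the inverse of 19 mod 26 is 11. Treating letters as 0–25, the rule is x ↦ 19x + 5 (mod 26).
Decoding qlvsk: q(16)→11·(16−5)≡17=r; l(11)→11·(11−5)≡14=o; v(21)→11·(21−5)≡20=u; s(18)→11·(18−5)≡13=n; k(10)→11·(10−5)≡3=d (all mod 26).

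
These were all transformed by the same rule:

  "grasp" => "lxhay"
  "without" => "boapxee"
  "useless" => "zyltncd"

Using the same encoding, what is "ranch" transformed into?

wgukq

In grasp: g→l is +5, r→x is +6, a→h is +7, s→a is +8 — the shift increases by 1 each position. The shift increases by 1 at each position, starting from +5: 5, 6, 7, ….
On ranch: r+5=w, a+6=g, n+7=u, c+8=k, h+9=q.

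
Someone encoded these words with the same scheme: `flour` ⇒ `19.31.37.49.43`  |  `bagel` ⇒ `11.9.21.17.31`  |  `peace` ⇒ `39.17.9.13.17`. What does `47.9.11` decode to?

tab

f(#6)→19 and l(#12)→31: differences scale by 2, so n = 2·pos + 7. With a=1..z=26, the number is 2·pos + 7.
Decoding 47.9.11: 47→(47−7)÷2=20=t, 9→(9−7)÷2=1=a, 11→(11−7)÷2=2=b.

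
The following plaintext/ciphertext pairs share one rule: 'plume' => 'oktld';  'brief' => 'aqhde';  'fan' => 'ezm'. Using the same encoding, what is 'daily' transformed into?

czhkx

Each letter is shifted forward by 25 in the alphabet (a Caesar shift of +25).
For daily: d+25=c, a+25=z, i+25=h, l+25=k, y+25=x.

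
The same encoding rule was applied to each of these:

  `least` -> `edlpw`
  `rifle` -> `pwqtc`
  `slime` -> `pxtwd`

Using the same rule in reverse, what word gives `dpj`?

The word is reversed, then every letter is shifted forward by 11.
Undoing it on dpj: shift back: d−11=s, p−11=e, j−11=y → sey; then reverse → yes.

yes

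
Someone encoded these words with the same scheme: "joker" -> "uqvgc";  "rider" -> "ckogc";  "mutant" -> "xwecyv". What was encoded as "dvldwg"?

Shifts by position in joker: pos 0: j→u (+11), pos 1: o→q (+2), pos 2: k→v (+11), pos 3: e→g (+2) — repeating every 2. A repeating key of period 2 is used — shifts +11, +2 over and over.
Decoding dvldwg: d−11=s, v−2=t, l−11=a, d−2=b, w−11=l, g−2=e.

stable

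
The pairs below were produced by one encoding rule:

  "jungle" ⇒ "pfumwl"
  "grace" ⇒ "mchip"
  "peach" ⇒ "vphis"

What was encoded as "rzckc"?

lover

It's a Vigenère-style cipher with numeric key [6,11,7]: position i shifts by key[i mod 3].
Decoding rzckc: r−6=l, z−11=o, c−7=v, k−6=e, c−11=r.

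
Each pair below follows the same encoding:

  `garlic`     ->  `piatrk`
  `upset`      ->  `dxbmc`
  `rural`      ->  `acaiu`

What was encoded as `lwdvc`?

count

Shifts by position in garlic: pos 0: g→p (+9), pos 1: a→i (+8), pos 2: r→a (+9), pos 3: l→t (+8) — repeating every 2. It's a Vigenère-style cipher with numeric key [9,8]: position i shifts by key[i mod 2].
Decoding lwdvc: l−9=c, w−8=o, d−9=u, v−8=n, c−9=t.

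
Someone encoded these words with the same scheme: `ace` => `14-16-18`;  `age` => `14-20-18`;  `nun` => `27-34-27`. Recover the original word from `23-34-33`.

a is letter #1 and maps to 14: an offset of 13. Letters become their 1-based position plus 13 (so a→14, b→15, …).
Undoing it on 23-34-33: 23→(23−13)÷1=10=j, 34→(34−13)÷1=21=u, 33→(33−13)÷1=20=t.

jut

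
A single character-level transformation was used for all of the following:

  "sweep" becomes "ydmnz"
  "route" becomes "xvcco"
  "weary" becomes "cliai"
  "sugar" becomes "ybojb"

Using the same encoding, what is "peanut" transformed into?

vliwee

The shift increases by 1 at each position, starting from +6: 6, 7, 8, ….
Applying it to peanut: p+6=v, e+7=l, a+8=i, n+9=w, u+10=e, t+11=e.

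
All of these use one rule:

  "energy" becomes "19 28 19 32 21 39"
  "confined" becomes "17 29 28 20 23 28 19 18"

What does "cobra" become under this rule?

17 29 16 32 15

e is letter #5 and maps to 19: an offset of 14. Letters become their 1-based position plus 14 (so a→15, b→16, …).
Applying it to cobra: c=3→17, o=15→29, b=2→16, r=18→32, a=1→15.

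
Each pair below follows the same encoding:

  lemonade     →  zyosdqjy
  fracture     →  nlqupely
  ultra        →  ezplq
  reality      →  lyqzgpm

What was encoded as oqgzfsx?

l(11)→z(25) and e(4)→y(24) fit y≡15x+16 (mod 26); the inverse of 15 mod 26 is 7. Treating letters as 0–25, the rule is x ↦ 15x + 16 (mod 26).
Decoding oqgzfsx: o(14)→7·(14−16)≡12=m; q(16)→7·(16−16)≡0=a; g(6)→7·(6−16)≡8=i; z(25)→7·(25−16)≡11=l; f(5)→7·(5−16)≡1=b; s(18)→7·(18−16)≡14=o; x(23)→7·(23−16)≡23=x (all mod 26).

mailbox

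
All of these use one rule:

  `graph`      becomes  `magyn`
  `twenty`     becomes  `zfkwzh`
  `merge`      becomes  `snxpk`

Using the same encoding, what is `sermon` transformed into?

ynxvuw

Shifts by position in graph: pos 0: g→m (+6), pos 1: r→a (+9), pos 2: a→g (+6), pos 3: p→y (+9) — repeating every 2. A repeating key of period 2 is used — shifts +6, +9 over and over.
Applying it to sermon: s+6=y, e+9=n, r+6=x, m+9=v, o+6=u, n+9=w.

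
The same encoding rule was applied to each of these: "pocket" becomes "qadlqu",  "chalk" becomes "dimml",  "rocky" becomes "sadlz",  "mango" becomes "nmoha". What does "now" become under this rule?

The shift depends on letter class: consonant p→q is +1, but vowel o→a is +12. The rule splits by letter class: vowels +12, consonants +1.
Applying it to now: n(cons)+1=o, o(vowel)+12=a, w(cons)+1=x.

oax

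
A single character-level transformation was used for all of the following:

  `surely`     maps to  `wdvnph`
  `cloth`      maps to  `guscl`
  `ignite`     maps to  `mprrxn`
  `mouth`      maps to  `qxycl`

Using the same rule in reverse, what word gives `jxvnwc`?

forest

Shifts by position in surely: pos 0: s→w (+4), pos 1: u→d (+9), pos 2: r→v (+4), pos 3: e→n (+9) — repeating every 2. The shifts repeat in a cycle of length 2: positions 0,1,… shift by +4, +9, then the pattern repeats.
Decoding jxvnwc: j−4=f, x−9=o, v−4=r, n−9=e, w−4=s, c−9=t.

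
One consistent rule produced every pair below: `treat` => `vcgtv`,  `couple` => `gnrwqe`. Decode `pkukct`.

Two steps: reverse the string, then apply a Caesar shift of +2.
Undoing it on pkukct: shift back: p−2=n, k−2=i, u−2=s, k−2=i, c−2=a, t−2=r → nisiar; then reverse → raisin.

raisin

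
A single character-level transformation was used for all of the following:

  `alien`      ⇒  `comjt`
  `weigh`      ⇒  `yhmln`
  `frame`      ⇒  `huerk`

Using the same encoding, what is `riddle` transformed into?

Each letter shifts forward by (position + 2), i.e. 2, 3, 4, … — the shift grows by one for each successive letter.
For riddle: r+2=t, i+3=l, d+4=h, d+5=i, l+6=r, e+7=l.

tlhirl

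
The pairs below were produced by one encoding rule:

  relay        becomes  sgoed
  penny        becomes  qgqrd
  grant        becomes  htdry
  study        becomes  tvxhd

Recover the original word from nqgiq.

model

In relay: r→s is +1, e→g is +2, l→o is +3, a→e is +4 — the shift increases by 1 each position. Letter i (0-indexed) is shifted by i+1, so successive shifts are 1, 2, 3, ….
Undoing it on nqgiq: n−1=m, q−2=o, g−3=d, i−4=e, q−5=l.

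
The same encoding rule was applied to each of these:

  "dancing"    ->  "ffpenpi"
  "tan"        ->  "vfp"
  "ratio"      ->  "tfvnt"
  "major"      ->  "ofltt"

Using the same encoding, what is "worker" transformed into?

yttmjt

The shift depends on letter class: consonant d→f is +2, but vowel a→f is +5. Vowels shift forward by 5 and consonants shift forward by 2.
For worker: w(cons)+2=y, o(vowel)+5=t, r(cons)+2=t, k(cons)+2=m, e(vowel)+5=j, r(cons)+2=t.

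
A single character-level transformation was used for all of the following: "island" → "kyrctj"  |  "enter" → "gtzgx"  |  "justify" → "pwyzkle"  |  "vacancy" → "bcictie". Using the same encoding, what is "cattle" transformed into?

iczzrg

The rule splits by letter class: vowels +2, consonants +6.
On cattle: c(cons)+6=i, a(vowel)+2=c, t(cons)+6=z, t(cons)+6=z, l(cons)+6=r, e(vowel)+2=g.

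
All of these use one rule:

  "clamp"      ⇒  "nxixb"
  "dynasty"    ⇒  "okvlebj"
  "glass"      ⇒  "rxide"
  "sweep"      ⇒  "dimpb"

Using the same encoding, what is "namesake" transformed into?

Shifts by position in clamp: pos 0: c→n (+11), pos 1: l→x (+12), pos 2: a→i (+8), pos 3: m→x (+11), pos 4: p→b (+12) — repeating every 3. The shifts repeat in a cycle of length 3: positions 0,1,… shift by +11, +12, +8, then the pattern repeats.
Applying it to namesake: n+11=y, a+12=m, m+8=u, e+11=p, s+12=e, a+8=i, k+11=v, e+12=q.

ymupeivq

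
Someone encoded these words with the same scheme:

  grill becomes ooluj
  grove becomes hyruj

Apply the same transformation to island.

gqdovl

The output letters match the input read backwards, each shifted +3: grill reversed is llirg. Read the word backwards and shift each letter +3.
On island: reverse → dnalsi; then shift: d+3=g, n+3=q, a+3=d, l+3=o, s+3=v, i+3=l.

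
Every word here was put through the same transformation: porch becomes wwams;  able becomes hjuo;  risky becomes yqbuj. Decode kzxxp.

The shift increases by 1 at each position, starting from +7: 7, 8, 9, ….
Undoing it on kzxxp: k−7=d, z−8=r, x−9=o, x−10=n, p−11=e.

drone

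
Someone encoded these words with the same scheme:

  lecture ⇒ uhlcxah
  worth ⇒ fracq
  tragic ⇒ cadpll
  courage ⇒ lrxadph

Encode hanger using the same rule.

Two shifts are in play — +3 for a/e/i/o/u, +9 for every other letter.
For hanger: h(cons)+9=q, a(vowel)+3=d, n(cons)+9=w, g(cons)+9=p, e(vowel)+3=h, r(cons)+9=a.

qdwpha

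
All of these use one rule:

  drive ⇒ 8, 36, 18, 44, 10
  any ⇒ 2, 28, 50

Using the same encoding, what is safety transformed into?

The formula is n = 2×(alphabet index, a=1).
For safety: s=19→38, a=1→2, f=6→12, e=5→10, t=20→40, y=25→50.

38, 2, 12, 10, 40, 50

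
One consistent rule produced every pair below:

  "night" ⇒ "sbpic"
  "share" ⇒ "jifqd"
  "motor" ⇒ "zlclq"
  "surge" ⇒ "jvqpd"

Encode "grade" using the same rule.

pqfkd

n(13)→s(18) and i(8)→b(1) fit y≡19x+5 (mod 26); the inverse of 19 mod 26 is 11. This is an affine cipher: with a=0,…,z=25, each position x becomes (19x+5) mod 26.
For grade: g(6)→19·6+5≡15=p; r(17)→19·17+5≡16=q; a(0)→19·0+5≡5=f; d(3)→19·3+5≡10=k; e(4)→19·4+5≡3=d (all mod 26).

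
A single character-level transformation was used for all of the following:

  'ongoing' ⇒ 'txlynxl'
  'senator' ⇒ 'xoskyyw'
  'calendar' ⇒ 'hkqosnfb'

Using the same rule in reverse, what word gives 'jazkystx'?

A repeating key of period 2 is used — shifts +5, +10 over and over.
Undoing it on jazkystx: j−5=e, a−10=q, z−5=u, k−10=a, y−5=t, s−10=i, t−5=o, x−10=n.

equation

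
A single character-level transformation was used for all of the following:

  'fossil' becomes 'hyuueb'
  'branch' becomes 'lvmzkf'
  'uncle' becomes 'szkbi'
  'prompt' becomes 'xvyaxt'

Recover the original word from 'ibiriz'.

This is an affine cipher: with a=0,…,z=25, each position x becomes (25x+12) mod 26.
Reversing it on ibiriz: i(8)→25·(8−12)≡4=e; b(1)→25·(1−12)≡11=l; i(8)→25·(8−12)≡4=e; r(17)→25·(17−12)≡21=v; i(8)→25·(8−12)≡4=e; z(25)→25·(25−12)≡13=n (all mod 26).

eleven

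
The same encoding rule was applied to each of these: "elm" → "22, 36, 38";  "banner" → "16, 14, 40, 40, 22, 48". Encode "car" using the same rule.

18, 14, 48

The formula is n = 2×(alphabet index, a=1) + 12.
On car: c=3→18, a=1→14, r=18→48.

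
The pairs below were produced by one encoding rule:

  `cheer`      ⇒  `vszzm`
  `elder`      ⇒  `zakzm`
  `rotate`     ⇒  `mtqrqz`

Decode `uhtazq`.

c(2)→v(21) and h(7)→s(18) fit y≡15x+17 (mod 26); the inverse of 15 mod 26 is 7. Treating letters as 0–25, the rule is x ↦ 15x + 17 (mod 26).
Undoing it on uhtazq: u(20)→7·(20−17)≡21=v; h(7)→7·(7−17)≡8=i; t(19)→7·(19−17)≡14=o; a(0)→7·(0−17)≡11=l; z(25)→7·(25−17)≡4=e; q(16)→7·(16−17)≡19=t (all mod 26).

violet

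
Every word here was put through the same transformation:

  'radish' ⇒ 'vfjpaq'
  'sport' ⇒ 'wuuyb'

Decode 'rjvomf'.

nephew

In radish: r→v is +4, a→f is +5, d→j is +6, i→p is +7 — the shift increases by 1 each position. The shift increases by 1 at each position, starting from +4: 4, 5, 6, ….
Decoding rjvomf: r−4=n, j−5=e, v−6=p, o−7=h, m−8=e, f−9=w.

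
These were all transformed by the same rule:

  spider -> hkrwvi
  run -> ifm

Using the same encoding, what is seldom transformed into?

Letters are reflected about the middle of the alphabet (position → 25−position): Atbash.
Applying it to seldom: s↔h, e↔v, l↔o, d↔w, o↔l, m↔n.

hvowln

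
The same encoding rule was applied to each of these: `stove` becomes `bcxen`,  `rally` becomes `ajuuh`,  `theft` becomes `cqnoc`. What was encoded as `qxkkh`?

Each letter is shifted forward by 9 in the alphabet (a Caesar shift of +9).
Undoing it on qxkkh: q−9=h, x−9=o, k−9=b, k−9=b, h−9=y.

hobby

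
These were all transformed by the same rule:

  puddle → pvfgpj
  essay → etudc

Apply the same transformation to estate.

In puddle: p→p is +0, u→v is +1, d→f is +2, d→g is +3 — the shift increases by 1 each position. The shift increases by 1 at each position, starting from +0: 0, 1, 2, ….
Applying it to estate: e+0=e, s+1=t, t+2=v, a+3=d, t+4=x, e+5=j.

etvdxj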